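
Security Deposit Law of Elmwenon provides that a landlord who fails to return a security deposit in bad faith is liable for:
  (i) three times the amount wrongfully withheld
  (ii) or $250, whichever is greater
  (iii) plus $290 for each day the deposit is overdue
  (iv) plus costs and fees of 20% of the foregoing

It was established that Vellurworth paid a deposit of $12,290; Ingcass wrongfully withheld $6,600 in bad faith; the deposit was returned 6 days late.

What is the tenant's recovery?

$25,848

Trebled: 3 × $6,600 = $19,800
Minimum $250: $19,800 meets the minimum, no increase.
Late-return penalty: 6 × $290 = $1,740
Damages plus late penalty: $19,800 + $1,740 = $21,540
Costs and fees: 20% of $21,540 = $4,308
Total recovery: $21,540 + $4,308 = $25,848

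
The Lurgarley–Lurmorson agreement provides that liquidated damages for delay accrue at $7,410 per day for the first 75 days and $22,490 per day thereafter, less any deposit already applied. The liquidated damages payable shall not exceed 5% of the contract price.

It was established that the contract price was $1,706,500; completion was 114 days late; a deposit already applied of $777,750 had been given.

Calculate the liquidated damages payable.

$85,325

First 75 days: 75 × $7,410 = $555,750
Remaining days: (114 − 75) × $22,490 = $877,110
Accrued per-day damages: $555,750 + $877,110 = $1,432,860
Less deposit already applied: $1,432,860 − $777,750 = $655,110
Cap: 5% of $1,706,500 = $85,325
Cap at $85,325: $655,110 exceeds the cap → $85,325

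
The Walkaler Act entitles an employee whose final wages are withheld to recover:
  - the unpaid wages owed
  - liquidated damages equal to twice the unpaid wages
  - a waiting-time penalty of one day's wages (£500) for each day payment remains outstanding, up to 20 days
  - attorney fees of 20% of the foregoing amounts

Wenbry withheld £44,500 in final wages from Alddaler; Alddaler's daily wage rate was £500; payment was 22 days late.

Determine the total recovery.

Total award: £172,200

Doubled: 2 × £44,500 = £89,000
Penalty days: min(22, 20) = 20
Waiting-time penalty: 20 × £500 = £10,000
Subtotal: £44,500 + £89,000 + £10,000 = £143,500
Attorney fees: 20% of £143,500 = £28,700
Total award: £143,500 + £28,700 = £172,200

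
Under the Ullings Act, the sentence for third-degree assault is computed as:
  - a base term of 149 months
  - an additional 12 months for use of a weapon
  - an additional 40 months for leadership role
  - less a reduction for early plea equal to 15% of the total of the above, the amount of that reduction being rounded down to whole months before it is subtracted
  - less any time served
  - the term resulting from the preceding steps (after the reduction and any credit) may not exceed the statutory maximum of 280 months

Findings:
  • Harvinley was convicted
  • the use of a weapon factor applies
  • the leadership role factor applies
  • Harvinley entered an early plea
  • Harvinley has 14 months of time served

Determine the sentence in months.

Use of a weapon enhancement: +12 months
Leadership role enhancement: +40 months
Adjusted term: 149 months + 12 months + 40 months = 201 months
Early plea reduction: 15% of 201 months = 30 months (rounded down)
After reduction: 201 − 30 = 171 months
Less time served: 171 months − 14 months = 157 months
Cap at 280 months: 157 months is within the cap, no reduction.

157 months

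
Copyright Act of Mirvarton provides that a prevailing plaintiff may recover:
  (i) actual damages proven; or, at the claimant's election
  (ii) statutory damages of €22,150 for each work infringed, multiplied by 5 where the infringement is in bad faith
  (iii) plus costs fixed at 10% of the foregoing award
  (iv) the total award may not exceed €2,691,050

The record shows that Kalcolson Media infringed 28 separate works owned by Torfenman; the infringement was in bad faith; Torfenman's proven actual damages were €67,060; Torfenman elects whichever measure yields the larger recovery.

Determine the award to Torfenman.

Award: €2,691,050

Statutory damages: 28 × €22,150 = €620,200
Multiplied by 5: 5 × €620,200 = €3,101,000
Greater of actual damages (€67,060) or enhanced statutory damages (€3,101,000): €3,101,000
Costs: 10% of €3,101,000 = €310,100
Award plus costs: €3,101,000 + €310,100 = €3,411,100
Cap at €2,691,050: €3,411,100 exceeds the cap → €2,691,050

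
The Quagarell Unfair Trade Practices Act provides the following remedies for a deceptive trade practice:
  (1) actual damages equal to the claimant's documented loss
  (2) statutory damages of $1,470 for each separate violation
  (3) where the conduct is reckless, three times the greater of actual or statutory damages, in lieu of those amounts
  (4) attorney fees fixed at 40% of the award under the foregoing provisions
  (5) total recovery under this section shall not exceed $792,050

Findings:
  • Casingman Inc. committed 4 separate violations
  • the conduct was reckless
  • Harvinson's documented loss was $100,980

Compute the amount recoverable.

Statutory damages: 4 × $1,470 = $5,880
Greater of actual damages ($100,980) or statutory damages ($5,880): $100,980
Trebled: 3 × $100,980 = $302,940
Attorney fees: 40% of $302,940 = $121,176
Total before cap: $302,940 + $121,176 = $424,116
Cap at $792,050: $424,116 is within the cap, no reduction.

Total recovery: $424,116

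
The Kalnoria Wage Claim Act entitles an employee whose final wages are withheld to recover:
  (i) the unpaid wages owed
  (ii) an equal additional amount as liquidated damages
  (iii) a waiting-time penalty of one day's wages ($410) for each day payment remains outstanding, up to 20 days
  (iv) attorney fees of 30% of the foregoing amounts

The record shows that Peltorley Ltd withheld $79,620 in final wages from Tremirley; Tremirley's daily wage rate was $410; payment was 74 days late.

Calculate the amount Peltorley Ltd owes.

Total award: $217,672

Liquidated damages (equal amount): $79,620
Penalty days: min(74, 20) = 20
Waiting-time penalty: 20 × $410 = $8,200
Subtotal: $79,620 + $79,620 + $8,200 = $167,440
Attorney fees: 30% of $167,440 = $50,232
Total award: $167,440 + $50,232 = $217,672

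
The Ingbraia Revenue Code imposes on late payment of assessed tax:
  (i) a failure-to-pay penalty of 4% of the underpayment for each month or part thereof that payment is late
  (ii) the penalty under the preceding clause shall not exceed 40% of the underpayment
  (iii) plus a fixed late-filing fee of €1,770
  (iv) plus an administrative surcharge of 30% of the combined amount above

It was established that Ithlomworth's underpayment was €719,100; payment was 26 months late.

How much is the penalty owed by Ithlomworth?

€376,233

Accrued rate: 4% × 26 = 104%, capped at 40% → 40%
Failure-to-pay penalty: 40% of €719,100 = €287,640
Penalty before surcharge: €287,640 + €1,770 = €289,410
Administrative surcharge: 30% of €289,410 = €86,823
Total penalty: €289,410 + €86,823 = €376,233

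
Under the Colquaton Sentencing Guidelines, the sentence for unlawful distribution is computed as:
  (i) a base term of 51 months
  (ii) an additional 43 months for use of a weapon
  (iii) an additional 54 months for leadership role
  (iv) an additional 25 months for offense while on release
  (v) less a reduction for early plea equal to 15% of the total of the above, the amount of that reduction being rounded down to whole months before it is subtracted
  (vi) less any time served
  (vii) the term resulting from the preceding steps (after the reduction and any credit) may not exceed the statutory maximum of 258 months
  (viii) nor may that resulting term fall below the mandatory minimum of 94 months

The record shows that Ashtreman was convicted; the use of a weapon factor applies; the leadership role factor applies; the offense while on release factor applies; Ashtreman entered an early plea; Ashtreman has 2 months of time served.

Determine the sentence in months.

146 months

Use of a weapon enhancement: +43 months
Leadership role enhancement: +54 months
Offense while on release enhancement: +25 months
Adjusted term: 51 months + 43 months + 54 months + 25 months = 173 months
Early plea reduction: 15% of 173 months = 25 months (rounded down)
After reduction: 173 − 25 = 148 months
Less time served: 148 months − 2 months = 146 months
Cap at 258 months: 146 months is within the cap, no reduction.
Minimum 94 months: 146 months meets the minimum, no increase.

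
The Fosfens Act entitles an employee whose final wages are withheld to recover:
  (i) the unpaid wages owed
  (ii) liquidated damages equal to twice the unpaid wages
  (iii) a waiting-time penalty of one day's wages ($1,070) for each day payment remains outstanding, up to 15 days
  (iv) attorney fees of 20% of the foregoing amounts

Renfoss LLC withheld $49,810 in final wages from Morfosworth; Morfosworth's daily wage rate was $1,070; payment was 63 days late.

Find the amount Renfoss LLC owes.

Doubled: 2 × $49,810 = $99,620
Penalty days: min(63, 15) = 15
Waiting-time penalty: 15 × $1,070 = $16,050
Subtotal: $49,810 + $99,620 + $16,050 = $165,480
Attorney fees: 20% of $165,480 = $33,096
Total award: $165,480 + $33,096 = $198,576

$198,576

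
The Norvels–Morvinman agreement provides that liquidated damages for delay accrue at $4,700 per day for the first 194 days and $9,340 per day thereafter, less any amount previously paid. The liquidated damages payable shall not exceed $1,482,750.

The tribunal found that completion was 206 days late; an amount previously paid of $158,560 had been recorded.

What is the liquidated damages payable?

First 194 days: 194 × $4,700 = $911,800
Remaining days: (206 − 194) × $9,340 = $112,080
Accrued per-day damages: $911,800 + $112,080 = $1,023,880
Less amount previously paid: $1,023,880 − $158,560 = $865,320
Cap at $1,482,750: $865,320 is within the cap, no reduction.

$865,320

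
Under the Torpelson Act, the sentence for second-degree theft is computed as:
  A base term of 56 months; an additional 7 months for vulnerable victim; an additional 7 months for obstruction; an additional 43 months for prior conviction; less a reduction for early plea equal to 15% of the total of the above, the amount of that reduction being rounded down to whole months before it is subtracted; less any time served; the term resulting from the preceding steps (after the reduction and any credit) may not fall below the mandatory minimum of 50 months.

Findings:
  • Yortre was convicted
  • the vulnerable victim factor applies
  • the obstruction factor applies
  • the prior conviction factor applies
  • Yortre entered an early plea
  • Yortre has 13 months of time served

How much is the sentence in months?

Sentence: 84 months

Vulnerable victim enhancement: +7 months
Obstruction enhancement: +7 months
Prior conviction enhancement: +43 months
Adjusted term: 56 months + 7 months + 7 months + 43 months = 113 months
Early plea reduction: 15% of 113 months = 16 months (rounded down)
After reduction: 113 − 16 = 97 months
Less time served: 97 months − 13 months = 84 months
Minimum 50 months: 84 months meets the minimum, no increase.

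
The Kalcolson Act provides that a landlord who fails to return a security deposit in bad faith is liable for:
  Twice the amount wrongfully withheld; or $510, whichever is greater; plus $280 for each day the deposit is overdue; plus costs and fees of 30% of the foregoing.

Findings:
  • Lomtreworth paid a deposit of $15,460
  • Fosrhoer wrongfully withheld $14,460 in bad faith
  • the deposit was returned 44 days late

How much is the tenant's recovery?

$53,612

Doubled: 2 × $14,460 = $28,920
Minimum $510: $28,920 meets the minimum, no increase.
Late-return penalty: 44 × $280 = $12,320
Damages plus late penalty: $28,920 + $12,320 = $41,240
Costs and fees: 30% of $41,240 = $12,372
Total recovery: $41,240 + $12,372 = $53,612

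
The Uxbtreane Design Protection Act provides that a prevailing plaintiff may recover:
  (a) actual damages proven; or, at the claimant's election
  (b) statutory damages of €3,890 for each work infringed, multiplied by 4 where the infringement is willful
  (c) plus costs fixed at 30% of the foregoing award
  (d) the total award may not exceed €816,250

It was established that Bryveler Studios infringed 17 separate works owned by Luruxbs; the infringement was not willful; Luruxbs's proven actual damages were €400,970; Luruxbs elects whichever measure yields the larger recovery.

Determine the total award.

Statutory damages: 17 × €3,890 = €66,130
Infringement not willful: no ×4 enhancement.
Greater of actual damages (€400,970) or statutory damages (€66,130): €400,970
Costs: 30% of €400,970 = €120,291
Award plus costs: €400,970 + €120,291 = €521,261
Cap at €816,250: €521,261 is within the cap, no reduction.

€521,261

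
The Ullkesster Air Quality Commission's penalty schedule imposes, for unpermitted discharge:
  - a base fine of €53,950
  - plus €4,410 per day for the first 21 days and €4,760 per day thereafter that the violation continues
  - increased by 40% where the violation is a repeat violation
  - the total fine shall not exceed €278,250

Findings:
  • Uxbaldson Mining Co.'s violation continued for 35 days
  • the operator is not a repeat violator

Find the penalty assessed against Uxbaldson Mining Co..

First 21 days: 21 × €4,410 = €92,610
Remaining days: (35 − 21) × €4,760 = €66,640
Per-day component: €92,610 + €66,640 = €159,250
Base plus per-day: €53,950 + €159,250 = €213,200
The operator is not a repeat violator: no 40% increase.
Cap at €278,250: €213,200 is within the cap, no reduction.

€213,200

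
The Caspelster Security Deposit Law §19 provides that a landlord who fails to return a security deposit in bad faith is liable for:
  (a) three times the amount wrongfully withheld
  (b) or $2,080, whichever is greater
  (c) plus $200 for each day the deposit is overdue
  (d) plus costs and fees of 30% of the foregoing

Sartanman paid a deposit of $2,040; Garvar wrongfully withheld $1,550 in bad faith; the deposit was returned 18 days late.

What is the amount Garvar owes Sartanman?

Trebled: 3 × $1,550 = $4,650
Minimum $2,080: $4,650 meets the minimum, no increase.
Late-return penalty: 18 × $200 = $3,600
Damages plus late penalty: $4,650 + $3,600 = $8,250
Costs and fees: 30% of $8,250 = $2,475
Total recovery: $8,250 + $2,475 = $10,725

$10,725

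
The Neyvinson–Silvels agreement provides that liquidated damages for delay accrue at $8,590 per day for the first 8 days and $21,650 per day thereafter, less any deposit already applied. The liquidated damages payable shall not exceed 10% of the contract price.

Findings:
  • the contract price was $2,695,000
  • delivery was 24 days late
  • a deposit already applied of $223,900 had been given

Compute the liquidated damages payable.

First 8 days: 8 × $8,590 = $68,720
Remaining days: (24 − 8) × $21,650 = $346,400
Accrued per-day damages: $68,720 + $346,400 = $415,120
Less deposit already applied: $415,120 − $223,900 = $191,220
Cap: 10% of $2,695,000 = $269,500
Cap at $269,500: $191,220 is within the cap, no reduction.

$191,220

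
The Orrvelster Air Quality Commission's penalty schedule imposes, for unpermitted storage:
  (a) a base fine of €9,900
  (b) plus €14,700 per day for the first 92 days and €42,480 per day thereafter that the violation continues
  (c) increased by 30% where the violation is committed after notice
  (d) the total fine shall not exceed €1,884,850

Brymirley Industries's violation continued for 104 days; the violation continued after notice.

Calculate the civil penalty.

€1,884,850

First 92 days: 92 × €14,700 = €1,352,400
Remaining days: (104 − 92) × €42,480 = €509,760
Per-day component: €1,352,400 + €509,760 = €1,862,160
Base plus per-day: €9,900 + €1,862,160 = €1,872,060
Enhancement: 30% of €1,872,060 = €561,618
Enhanced fine: €1,872,060 + €561,618 = €2,433,678
Cap at €1,884,850: €2,433,678 exceeds the cap → €1,884,850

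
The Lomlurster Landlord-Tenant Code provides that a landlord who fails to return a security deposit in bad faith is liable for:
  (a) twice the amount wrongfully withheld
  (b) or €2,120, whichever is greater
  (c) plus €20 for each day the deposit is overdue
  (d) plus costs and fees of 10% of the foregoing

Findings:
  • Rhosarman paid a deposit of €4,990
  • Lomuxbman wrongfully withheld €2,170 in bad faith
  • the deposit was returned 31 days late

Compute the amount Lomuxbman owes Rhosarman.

Doubled: 2 × €2,170 = €4,340
Minimum €2,120: €4,340 meets the minimum, no increase.
Late-return penalty: 31 × €20 = €620
Damages plus late penalty: €4,340 + €620 = €4,960
Costs and fees: 10% of €4,960 = €496
Total recovery: €4,960 + €496 = €5,456

€5,456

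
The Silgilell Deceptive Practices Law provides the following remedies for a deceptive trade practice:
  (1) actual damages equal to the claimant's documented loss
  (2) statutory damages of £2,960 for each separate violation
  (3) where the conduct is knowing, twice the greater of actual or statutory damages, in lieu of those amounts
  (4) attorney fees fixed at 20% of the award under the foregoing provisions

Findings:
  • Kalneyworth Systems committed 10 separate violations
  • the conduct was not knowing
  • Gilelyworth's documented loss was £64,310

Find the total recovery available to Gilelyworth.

Statutory damages: 10 × £2,960 = £29,600
Conduct not knowing: the in-lieu enhancement does not apply.
Actual plus statutory damages: £64,310 + £29,600 = £93,910
Attorney fees: 20% of £93,910 = £18,782
Total recovery: £93,910 + £18,782 = £112,692

£112,692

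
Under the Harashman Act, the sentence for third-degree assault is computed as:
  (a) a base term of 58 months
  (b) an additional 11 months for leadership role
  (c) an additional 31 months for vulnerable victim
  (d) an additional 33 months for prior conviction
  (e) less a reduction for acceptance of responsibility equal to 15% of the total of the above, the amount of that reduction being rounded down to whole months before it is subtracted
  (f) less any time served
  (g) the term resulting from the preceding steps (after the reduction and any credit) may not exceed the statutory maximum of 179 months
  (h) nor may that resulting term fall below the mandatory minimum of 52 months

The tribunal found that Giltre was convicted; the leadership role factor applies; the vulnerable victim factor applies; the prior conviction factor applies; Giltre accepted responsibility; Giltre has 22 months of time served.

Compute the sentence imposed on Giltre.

Leadership role enhancement: +11 months
Vulnerable victim enhancement: +31 months
Prior conviction enhancement: +33 months
Adjusted term: 58 months + 11 months + 31 months + 33 months = 133 months
Acceptance of responsibility reduction: 15% of 133 months = 19 months (rounded down)
After reduction: 133 − 19 = 114 months
Less time served: 114 months − 22 months = 92 months
Cap at 179 months: 92 months is within the cap, no reduction.
Minimum 52 months: 92 months meets the minimum, no increase.

92 months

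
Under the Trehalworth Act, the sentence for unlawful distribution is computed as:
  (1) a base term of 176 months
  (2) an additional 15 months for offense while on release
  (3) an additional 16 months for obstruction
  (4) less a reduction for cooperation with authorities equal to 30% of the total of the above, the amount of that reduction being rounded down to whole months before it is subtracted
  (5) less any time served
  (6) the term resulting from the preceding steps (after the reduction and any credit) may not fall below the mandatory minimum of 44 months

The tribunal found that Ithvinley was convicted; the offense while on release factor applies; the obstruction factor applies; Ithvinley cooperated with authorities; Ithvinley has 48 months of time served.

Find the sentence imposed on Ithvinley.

97 months

Offense while on release enhancement: +15 months
Obstruction enhancement: +16 months
Adjusted term: 176 months + 15 months + 16 months = 207 months
Cooperation with authorities reduction: 30% of 207 months = 62 months (rounded down)
After reduction: 207 − 62 = 145 months
Less time served: 145 months − 48 months = 97 months
Minimum 44 months: 97 months meets the minimum, no increase.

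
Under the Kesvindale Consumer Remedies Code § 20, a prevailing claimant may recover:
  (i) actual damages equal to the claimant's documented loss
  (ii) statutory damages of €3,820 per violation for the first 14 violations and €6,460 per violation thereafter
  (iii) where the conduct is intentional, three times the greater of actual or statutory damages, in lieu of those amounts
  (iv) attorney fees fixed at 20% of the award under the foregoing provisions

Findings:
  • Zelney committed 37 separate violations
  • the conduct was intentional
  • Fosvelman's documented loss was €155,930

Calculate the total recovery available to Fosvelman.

First 14 violations: 14 × €3,820 = €53,480
Remaining violations: (37 − 14) × €6,460 = €148,580
Statutory damages: €53,480 + €148,580 = €202,060
Greater of actual damages (€155,930) or statutory damages (€202,060): €202,060
Trebled: 3 × €202,060 = €606,180
Attorney fees: 20% of €606,180 = €121,236
Total recovery: €606,180 + €121,236 = €727,416

€727,416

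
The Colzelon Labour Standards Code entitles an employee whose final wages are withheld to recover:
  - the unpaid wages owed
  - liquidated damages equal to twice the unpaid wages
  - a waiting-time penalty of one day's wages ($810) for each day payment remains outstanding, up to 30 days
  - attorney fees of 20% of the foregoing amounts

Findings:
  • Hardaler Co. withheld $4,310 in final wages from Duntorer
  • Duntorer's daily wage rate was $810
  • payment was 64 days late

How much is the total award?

$44,676

Doubled: 2 × $4,310 = $8,620
Penalty days: min(64, 30) = 30
Waiting-time penalty: 30 × $810 = $24,300
Subtotal: $4,310 + $8,620 + $24,300 = $37,230
Attorney fees: 20% of $37,230 = $7,446
Total award: $37,230 + $7,446 = $44,676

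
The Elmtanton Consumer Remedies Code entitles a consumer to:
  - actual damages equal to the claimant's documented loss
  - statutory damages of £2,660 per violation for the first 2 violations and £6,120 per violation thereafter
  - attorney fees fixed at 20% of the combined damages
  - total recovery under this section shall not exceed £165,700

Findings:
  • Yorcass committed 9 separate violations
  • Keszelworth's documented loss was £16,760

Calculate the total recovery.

£77,904

First 2 violations: 2 × £2,660 = £5,320
Remaining violations: (9 − 2) × £6,120 = £42,840
Statutory damages: £5,320 + £42,840 = £48,160
Combined damages: £16,760 + £48,160 = £64,920
Attorney fees: 20% of £64,920 = £12,984
Total before cap: £64,920 + £12,984 = £77,904
Cap at £165,700: £77,904 is within the cap, no reduction.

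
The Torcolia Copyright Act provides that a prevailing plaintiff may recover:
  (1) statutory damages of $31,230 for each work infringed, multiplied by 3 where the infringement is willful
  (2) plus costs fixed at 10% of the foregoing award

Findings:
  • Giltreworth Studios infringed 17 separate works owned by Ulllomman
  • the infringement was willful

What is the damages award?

Statutory damages: 17 × $31,230 = $530,910
Trebled: 3 × $530,910 = $1,592,730
Costs: 10% of $1,592,730 = $159,273
Award plus costs: $1,592,730 + $159,273 = $1,752,003

$1,752,003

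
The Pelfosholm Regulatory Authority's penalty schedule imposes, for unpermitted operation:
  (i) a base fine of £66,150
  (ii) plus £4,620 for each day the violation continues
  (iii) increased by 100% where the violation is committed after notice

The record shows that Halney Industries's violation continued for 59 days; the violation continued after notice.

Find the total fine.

Per-day component: 59 × £4,620 = £272,580
Base plus per-day: £66,150 + £272,580 = £338,730
Enhancement: 100% of £338,730 = £338,730
Enhanced fine: £338,730 + £338,730 = £677,460

Civil penalty: £677,460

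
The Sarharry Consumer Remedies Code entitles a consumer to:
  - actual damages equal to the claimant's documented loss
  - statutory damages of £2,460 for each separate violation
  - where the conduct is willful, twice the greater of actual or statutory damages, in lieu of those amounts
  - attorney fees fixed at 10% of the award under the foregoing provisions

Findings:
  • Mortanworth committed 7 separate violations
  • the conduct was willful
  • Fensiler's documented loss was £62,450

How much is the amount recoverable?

£137,390

Statutory damages: 7 × £2,460 = £17,220
Greater of actual damages (£62,450) or statutory damages (£17,220): £62,450
Doubled: 2 × £62,450 = £124,900
Attorney fees: 10% of £124,900 = £12,490
Total recovery: £124,900 + £12,490 = £137,390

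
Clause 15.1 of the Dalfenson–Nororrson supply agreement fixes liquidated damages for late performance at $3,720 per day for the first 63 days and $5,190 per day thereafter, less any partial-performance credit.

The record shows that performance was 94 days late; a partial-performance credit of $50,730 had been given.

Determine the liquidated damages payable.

$344,520

First 63 days: 63 × $3,720 = $234,360
Remaining days: (94 − 63) × $5,190 = $160,890
Accrued per-day damages: $234,360 + $160,890 = $395,250
Less partial-performance credit: $395,250 − $50,730 = $344,520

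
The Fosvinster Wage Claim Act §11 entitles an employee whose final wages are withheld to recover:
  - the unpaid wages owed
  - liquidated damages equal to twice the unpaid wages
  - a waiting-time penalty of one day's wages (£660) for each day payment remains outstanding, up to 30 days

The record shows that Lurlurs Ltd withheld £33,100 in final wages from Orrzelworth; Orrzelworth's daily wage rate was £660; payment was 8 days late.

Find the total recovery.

Doubled: 2 × £33,100 = £66,200
Penalty days: min(8, 30) = 8
Waiting-time penalty: 8 × £660 = £5,280
Total award: £33,100 + £66,200 + £5,280 = £104,580

£104,580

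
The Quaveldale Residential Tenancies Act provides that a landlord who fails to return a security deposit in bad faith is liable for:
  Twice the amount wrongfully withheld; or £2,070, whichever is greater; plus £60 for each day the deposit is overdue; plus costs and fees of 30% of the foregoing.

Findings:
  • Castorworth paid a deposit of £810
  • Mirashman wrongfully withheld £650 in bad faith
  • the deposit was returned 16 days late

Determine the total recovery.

£3,939

Doubled: 2 × £650 = £1,300
Minimum £2,070: £1,300 is below the minimum → £2,070
Late-return penalty: 16 × £60 = £960
Damages plus late penalty: £2,070 + £960 = £3,030
Costs and fees: 30% of £3,030 = £909
Total recovery: £3,030 + £909 = £3,939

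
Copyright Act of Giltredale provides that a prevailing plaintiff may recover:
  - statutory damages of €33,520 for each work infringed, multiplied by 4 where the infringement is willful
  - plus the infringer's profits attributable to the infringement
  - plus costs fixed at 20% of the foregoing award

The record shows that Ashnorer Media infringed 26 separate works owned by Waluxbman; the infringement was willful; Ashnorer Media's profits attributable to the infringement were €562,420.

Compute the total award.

Statutory damages: 26 × €33,520 = €871,520
Multiplied by 4: 4 × €871,520 = €3,486,080
Combined award: €3,486,080 + €562,420 = €4,048,500
Costs: 20% of €4,048,500 = €809,700
Award plus costs: €4,048,500 + €809,700 = €4,858,200

€4,858,200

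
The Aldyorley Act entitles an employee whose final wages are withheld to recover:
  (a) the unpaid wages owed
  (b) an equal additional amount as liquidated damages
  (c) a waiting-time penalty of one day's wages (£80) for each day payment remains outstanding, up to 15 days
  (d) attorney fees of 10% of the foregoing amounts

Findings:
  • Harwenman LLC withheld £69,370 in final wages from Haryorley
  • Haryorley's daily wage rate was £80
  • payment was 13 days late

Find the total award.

£153,758

Liquidated damages (equal amount): £69,370
Penalty days: min(13, 15) = 13
Waiting-time penalty: 13 × £80 = £1,040
Subtotal: £69,370 + £69,370 + £1,040 = £139,780
Attorney fees: 10% of £139,780 = £13,978
Total award: £139,780 + £13,978 = £153,758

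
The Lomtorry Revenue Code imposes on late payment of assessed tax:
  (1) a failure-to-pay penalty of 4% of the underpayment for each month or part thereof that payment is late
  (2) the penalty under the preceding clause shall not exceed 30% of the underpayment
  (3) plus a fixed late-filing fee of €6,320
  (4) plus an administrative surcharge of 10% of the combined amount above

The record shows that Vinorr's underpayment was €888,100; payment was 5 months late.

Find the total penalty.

€202,334

Accrued rate: 4% × 5 = 20%, capped at 30% → 20%
Failure-to-pay penalty: 20% of €888,100 = €177,620
Penalty before surcharge: €177,620 + €6,320 = €183,940
Administrative surcharge: 10% of €183,940 = €18,394
Total penalty: €183,940 + €18,394 = €202,334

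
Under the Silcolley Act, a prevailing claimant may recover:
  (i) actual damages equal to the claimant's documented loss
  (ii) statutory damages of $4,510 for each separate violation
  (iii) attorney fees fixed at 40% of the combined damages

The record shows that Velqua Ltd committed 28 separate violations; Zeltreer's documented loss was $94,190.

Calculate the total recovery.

$308,658

Statutory damages: 28 × $4,510 = $126,280
Combined damages: $94,190 + $126,280 = $220,470
Attorney fees: 40% of $220,470 = $88,188
Total recovery: $220,470 + $88,188 = $308,658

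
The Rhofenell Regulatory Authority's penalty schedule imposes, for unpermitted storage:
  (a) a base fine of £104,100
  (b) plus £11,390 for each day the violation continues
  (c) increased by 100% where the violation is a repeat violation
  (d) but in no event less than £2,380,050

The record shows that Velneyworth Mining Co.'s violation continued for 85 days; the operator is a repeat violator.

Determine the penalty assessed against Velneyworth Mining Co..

£2,380,050

Per-day component: 85 × £11,390 = £968,150
Base plus per-day: £104,100 + £968,150 = £1,072,250
Enhancement: 100% of £1,072,250 = £1,072,250
Enhanced fine: £1,072,250 + £1,072,250 = £2,144,500
Minimum £2,380,050: £2,144,500 is below the minimum → £2,380,050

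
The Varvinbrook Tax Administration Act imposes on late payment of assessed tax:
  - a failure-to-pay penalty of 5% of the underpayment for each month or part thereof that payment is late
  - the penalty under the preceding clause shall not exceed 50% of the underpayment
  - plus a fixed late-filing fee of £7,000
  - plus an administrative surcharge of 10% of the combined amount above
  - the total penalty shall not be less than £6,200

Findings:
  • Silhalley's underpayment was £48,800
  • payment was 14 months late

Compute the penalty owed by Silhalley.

Penalty: £34,540

Accrued rate: 5% × 14 = 70%, capped at 50% → 50%
Failure-to-pay penalty: 50% of £48,800 = £24,400
Penalty before surcharge: £24,400 + £7,000 = £31,400
Administrative surcharge: 10% of £31,400 = £3,140
Total penalty: £31,400 + £3,140 = £34,540
Minimum £6,200: £34,540 meets the minimum, no increase.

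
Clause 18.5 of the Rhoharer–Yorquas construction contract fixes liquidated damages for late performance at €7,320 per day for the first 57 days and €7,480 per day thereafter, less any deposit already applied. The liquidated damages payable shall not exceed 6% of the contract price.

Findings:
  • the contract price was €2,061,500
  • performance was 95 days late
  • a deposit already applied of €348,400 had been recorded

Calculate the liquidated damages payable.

First 57 days: 57 × €7,320 = €417,240
Remaining days: (95 − 57) × €7,480 = €284,240
Accrued per-day damages: €417,240 + €284,240 = €701,480
Less deposit already applied: €701,480 − €348,400 = €353,080
Cap: 6% of €2,061,500 = €123,690
Cap at €123,690: €353,080 exceeds the cap → €123,690

€123,690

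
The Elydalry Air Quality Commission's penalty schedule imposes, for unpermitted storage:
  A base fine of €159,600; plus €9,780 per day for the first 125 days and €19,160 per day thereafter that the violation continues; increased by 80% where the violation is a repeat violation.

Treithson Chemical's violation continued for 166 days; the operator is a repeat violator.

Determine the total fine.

First 125 days: 125 × €9,780 = €1,222,500
Remaining days: (166 − 125) × €19,160 = €785,560
Per-day component: €1,222,500 + €785,560 = €2,008,060
Base plus per-day: €159,600 + €2,008,060 = €2,167,660
Enhancement: 80% of €2,167,660 = €1,734,128
Enhanced fine: €2,167,660 + €1,734,128 = €3,901,788

€3,901,788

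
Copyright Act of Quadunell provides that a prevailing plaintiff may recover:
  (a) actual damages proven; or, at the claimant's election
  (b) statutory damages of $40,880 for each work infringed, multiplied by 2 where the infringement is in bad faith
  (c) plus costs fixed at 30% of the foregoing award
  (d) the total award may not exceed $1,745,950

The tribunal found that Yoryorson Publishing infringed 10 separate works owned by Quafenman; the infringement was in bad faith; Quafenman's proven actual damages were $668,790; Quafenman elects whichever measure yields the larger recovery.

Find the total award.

Award: $1,062,880

Statutory damages: 10 × $40,880 = $408,800
Doubled: 2 × $408,800 = $817,600
Greater of actual damages ($668,790) or enhanced statutory damages ($817,600): $817,600
Costs: 30% of $817,600 = $245,280
Award plus costs: $817,600 + $245,280 = $1,062,880
Cap at $1,745,950: $1,062,880 is within the cap, no reduction.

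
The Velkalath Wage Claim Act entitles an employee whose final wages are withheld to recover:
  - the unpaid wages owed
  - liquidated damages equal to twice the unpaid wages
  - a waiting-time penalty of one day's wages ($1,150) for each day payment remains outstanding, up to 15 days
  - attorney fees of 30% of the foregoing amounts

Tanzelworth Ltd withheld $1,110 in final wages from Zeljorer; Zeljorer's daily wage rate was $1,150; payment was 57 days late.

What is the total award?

Total award: $26,754

Doubled: 2 × $1,110 = $2,220
Penalty days: min(57, 15) = 15
Waiting-time penalty: 15 × $1,150 = $17,250
Subtotal: $1,110 + $2,220 + $17,250 = $20,580
Attorney fees: 30% of $20,580 = $6,174
Total award: $20,580 + $6,174 = $26,754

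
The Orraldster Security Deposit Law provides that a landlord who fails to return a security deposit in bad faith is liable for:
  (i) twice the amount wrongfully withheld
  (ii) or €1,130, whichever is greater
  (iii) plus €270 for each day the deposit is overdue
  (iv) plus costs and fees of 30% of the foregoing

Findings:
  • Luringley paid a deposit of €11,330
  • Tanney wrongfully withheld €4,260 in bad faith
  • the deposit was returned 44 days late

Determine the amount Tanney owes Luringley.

Doubled: 2 × €4,260 = €8,520
Minimum €1,130: €8,520 meets the minimum, no increase.
Late-return penalty: 44 × €270 = €11,880
Damages plus late penalty: €8,520 + €11,880 = €20,400
Costs and fees: 30% of €20,400 = €6,120
Total recovery: €20,400 + €6,120 = €26,520

€26,520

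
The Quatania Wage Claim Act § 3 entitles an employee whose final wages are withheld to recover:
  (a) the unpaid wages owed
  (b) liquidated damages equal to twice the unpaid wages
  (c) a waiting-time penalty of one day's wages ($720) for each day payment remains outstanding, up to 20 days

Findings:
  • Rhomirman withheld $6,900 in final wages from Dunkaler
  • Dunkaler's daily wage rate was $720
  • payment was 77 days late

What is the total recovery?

Doubled: 2 × $6,900 = $13,800
Penalty days: min(77, 20) = 20
Waiting-time penalty: 20 × $720 = $14,400
Total award: $6,900 + $13,800 + $14,400 = $35,100

Total award: $35,100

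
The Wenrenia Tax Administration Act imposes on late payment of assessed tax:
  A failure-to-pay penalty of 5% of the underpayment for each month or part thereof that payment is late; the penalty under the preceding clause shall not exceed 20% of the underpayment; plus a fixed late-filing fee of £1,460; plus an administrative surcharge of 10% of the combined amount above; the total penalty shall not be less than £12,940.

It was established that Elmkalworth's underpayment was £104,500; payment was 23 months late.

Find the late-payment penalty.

Accrued rate: 5% × 23 = 115%, capped at 20% → 20%
Failure-to-pay penalty: 20% of £104,500 = £20,900
Penalty before surcharge: £20,900 + £1,460 = £22,360
Administrative surcharge: 10% of £22,360 = £2,236
Total penalty: £22,360 + £2,236 = £24,596
Minimum £12,940: £24,596 meets the minimum, no increase.

£24,596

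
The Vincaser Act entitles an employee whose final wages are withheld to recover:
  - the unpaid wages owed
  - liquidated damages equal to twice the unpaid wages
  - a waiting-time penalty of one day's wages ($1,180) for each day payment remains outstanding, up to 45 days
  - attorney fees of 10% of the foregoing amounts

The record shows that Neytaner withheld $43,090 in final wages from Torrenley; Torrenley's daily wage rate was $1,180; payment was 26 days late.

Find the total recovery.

$175,945

Doubled: 2 × $43,090 = $86,180
Penalty days: min(26, 45) = 26
Waiting-time penalty: 26 × $1,180 = $30,680
Subtotal: $43,090 + $86,180 + $30,680 = $159,950
Attorney fees: 10% of $159,950 = $15,995
Total award: $159,950 + $15,995 = $175,945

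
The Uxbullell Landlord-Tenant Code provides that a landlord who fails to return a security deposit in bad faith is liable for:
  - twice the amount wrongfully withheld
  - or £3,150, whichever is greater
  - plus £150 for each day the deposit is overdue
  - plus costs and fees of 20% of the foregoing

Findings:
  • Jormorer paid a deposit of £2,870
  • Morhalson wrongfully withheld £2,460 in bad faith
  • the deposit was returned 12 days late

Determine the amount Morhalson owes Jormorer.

Doubled: 2 × £2,460 = £4,920
Minimum £3,150: £4,920 meets the minimum, no increase.
Late-return penalty: 12 × £150 = £1,800
Damages plus late penalty: £4,920 + £1,800 = £6,720
Costs and fees: 20% of £6,720 = £1,344
Total recovery: £6,720 + £1,344 = £8,064

£8,064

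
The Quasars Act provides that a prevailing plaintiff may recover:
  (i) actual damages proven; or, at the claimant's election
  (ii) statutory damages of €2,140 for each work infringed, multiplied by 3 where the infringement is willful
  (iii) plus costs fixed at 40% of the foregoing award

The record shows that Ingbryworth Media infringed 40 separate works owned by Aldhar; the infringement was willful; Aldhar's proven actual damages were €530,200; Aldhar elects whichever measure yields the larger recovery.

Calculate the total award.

Statutory damages: 40 × €2,140 = €85,600
Trebled: 3 × €85,600 = €256,800
Greater of actual damages (€530,200) or enhanced statutory damages (€256,800): €530,200
Costs: 40% of €530,200 = €212,080
Award plus costs: €530,200 + €212,080 = €742,280

€742,280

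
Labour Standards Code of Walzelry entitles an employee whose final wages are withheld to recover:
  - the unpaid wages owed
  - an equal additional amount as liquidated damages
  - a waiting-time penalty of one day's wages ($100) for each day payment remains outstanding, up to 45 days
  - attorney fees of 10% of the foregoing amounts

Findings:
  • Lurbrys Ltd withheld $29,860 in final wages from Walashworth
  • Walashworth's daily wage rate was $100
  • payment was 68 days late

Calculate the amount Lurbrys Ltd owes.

Liquidated damages (equal amount): $29,860
Penalty days: min(68, 45) = 45
Waiting-time penalty: 45 × $100 = $4,500
Subtotal: $29,860 + $29,860 + $4,500 = $64,220
Attorney fees: 10% of $64,220 = $6,422
Total award: $64,220 + $6,422 = $70,642

$70,642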